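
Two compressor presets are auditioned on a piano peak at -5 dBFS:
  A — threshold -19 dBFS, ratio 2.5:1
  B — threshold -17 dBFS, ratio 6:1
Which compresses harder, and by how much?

A: GR = 14 − 14/2.5 = 8.4 dB.
B: GR = 12 − 12/6 = 10 dB.
Difference: 1.6 dB in favour of B.

B, by 1.6 dB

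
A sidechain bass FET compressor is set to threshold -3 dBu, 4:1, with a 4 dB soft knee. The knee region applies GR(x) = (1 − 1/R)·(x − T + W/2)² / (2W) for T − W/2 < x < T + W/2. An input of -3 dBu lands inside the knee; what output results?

x − T + W/2 = -3 − (-3) + 2 = 2.
GR = (1 − 1/4) × 2² / 8 = 0.75 × 4 / 8 = 0.375 dB.
Output = -3 − 0.375 = -3.375 dBu.

-3.375 dBu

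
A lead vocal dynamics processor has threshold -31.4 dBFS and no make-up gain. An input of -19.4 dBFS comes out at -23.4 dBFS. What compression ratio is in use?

Input overshoot = -19.4 − (-31.4) = 12 dB; output overshoot = -23.4 − (-31.4) = 8 dB.
Ratio = 12 / 8 = 1.5.

1.5:1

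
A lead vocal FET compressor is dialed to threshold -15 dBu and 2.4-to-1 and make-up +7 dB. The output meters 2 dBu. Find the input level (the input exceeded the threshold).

Stripping the +7 dB make-up gives -5 dBu at the gain stage.
The compressed level sits -5 − (-15) = 10 dB over threshold.
Input overshoot = R × output overshoot = 24 dB → input = -15 + 24 = 9 dBu.

9 dBu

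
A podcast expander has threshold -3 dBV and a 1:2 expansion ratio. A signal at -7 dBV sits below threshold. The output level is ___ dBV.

Below threshold, a 1:2 expander applies gain = (2−1)×(T − x) of attenuation.
(2−1) × 4 = 4 dB, so output = -7 − 4 = -11 dBV.

-11 dBV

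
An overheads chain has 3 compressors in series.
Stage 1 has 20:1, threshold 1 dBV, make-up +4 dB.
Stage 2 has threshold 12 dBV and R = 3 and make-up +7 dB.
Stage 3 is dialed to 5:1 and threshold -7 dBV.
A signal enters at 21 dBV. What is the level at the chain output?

Stage 1: overshoot 20 dB → 20/20 = 1 dB → 2 dBV; +4 dB make-up → 6 dBV.
Stage 2: 6 dBV is at or below the 12 dBV threshold — no compression; make-up brings it to 13 dBV.
Stage 3: 20 dB above -7 dBV, reduced 5:1 to 4 dB above → -3 dBV.

-3 dBV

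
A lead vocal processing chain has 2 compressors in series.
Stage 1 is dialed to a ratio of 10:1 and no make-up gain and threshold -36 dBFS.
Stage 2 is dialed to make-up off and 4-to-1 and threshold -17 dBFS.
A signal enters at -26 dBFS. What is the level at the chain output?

Stage 1: 10 dB above -36 dBFS, reduced 10:1 to 1 dB above → -35 dBFS.
Stage 2: -35 dBFS is at or below the -17 dBFS threshold — no compression; output -35 dBFS.

-35 dBFS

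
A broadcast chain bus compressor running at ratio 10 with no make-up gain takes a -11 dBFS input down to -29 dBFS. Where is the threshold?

-31 dBFS

Gain reduction = -11 − (-29) = 18 dB; output overshoot = GR / (R − 1) = 18 / 9 = 2 dB.
Threshold = output − output overshoot = -29 − 2 = -31 dBFS.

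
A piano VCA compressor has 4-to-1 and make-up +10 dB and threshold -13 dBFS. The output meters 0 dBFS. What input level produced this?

-1 dBFS

Before make-up, the level was 0 − 10 = -10 dBFS.
That's 3 dB above the -13 dBFS threshold.
Input overshoot = R × output overshoot = 12 dB → input = -13 + 12 = -1 dBFS.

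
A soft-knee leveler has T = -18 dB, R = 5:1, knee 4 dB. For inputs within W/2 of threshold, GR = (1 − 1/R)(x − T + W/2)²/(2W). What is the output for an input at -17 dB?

-17.9 dB

x − T + W/2 = -17 − (-18) + 2 = 3.
GR = (1 − 1/5) × 3² / 8 = 0.8 × 9 / 8 = 0.9 dB.
Output = -17 − 0.9 = -17.9 dB.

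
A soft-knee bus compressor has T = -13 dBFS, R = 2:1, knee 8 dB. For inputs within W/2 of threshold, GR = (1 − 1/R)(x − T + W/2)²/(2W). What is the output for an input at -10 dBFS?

-11.53125 dBFS

x − T + W/2 = -10 − (-13) + 4 = 7.
GR = (1 − 1/2) × 7² / 16 = 0.5 × 49 / 16 = 1.53125 dB.
Output = -10 − 1.53125 = -11.53125 dBFS.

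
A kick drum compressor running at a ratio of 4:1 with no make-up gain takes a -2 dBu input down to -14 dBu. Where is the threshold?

Gain reduction = -2 − (-14) = 12 dB; output overshoot = GR / (R − 1) = 12 / 3 = 4 dB.
Threshold = output − output overshoot = -14 − 4 = -18 dBu.

-18 dBu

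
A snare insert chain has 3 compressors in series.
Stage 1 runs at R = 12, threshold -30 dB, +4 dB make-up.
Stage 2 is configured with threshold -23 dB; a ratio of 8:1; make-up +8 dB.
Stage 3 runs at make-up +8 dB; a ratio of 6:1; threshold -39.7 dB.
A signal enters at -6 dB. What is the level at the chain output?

-27.75 dB

Stage 1: -6 dB is 24 dB over -30 dB; at 12:1 that becomes 2 dB over, giving -28 dB; +4 dB make-up → -24 dB.
Stage 2: below threshold (-24 ≤ -23); passes unchanged; make-up brings it to -16 dB.
Stage 3: overshoot 23.7 dB → 23.7/6 = 3.95 dB → -35.75 dB; +8 dB make-up → -27.75 dB.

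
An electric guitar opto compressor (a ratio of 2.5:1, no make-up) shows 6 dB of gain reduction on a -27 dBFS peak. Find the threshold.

Let T be the threshold. Output overshoot = (input overshoot)/R, so -33 − T = (-27 − T)/2.5.
2.5·(-33 − T) = -27 − T → 1.5·T = -82.5 − (-27) = -55.5.
T = -55.5/1.5 = -37 dBFS.

-37 dBFS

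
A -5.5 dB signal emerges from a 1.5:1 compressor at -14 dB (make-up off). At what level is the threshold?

-31 dB

Let T be the threshold. Output overshoot = (input overshoot)/R, so -14 − T = (-5.5 − T)/1.5.
1.5·(-14 − T) = -5.5 − T → 0.5·T = -21 − (-5.5) = -15.5.
T = -15.5/0.5 = -31 dB.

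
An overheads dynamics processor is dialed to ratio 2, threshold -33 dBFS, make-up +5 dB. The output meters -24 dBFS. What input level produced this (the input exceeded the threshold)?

Remove make-up: -24 − 5 = -29 dBFS.
That's 4 dB above the -33 dBFS threshold.
Undo the ratio: input overshoot = 4 × 2 = 8 dB, giving input = -25 dBFS.

-25 dBFS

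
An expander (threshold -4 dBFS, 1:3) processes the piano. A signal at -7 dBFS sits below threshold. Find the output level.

The input is 3 dB below the -4 dBFS threshold.
A 1:3 expander multiplies undershoot by 3: 3 × 3 = 9 dB below threshold.
Output = -4 − 9 = -13 dBFS.

-13 dBFS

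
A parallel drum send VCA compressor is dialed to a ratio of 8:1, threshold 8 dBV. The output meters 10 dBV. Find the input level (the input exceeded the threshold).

24 dBV

Post-compression overshoot = 10 − 8 = 2 dB.
Input overshoot = R × output overshoot = 16 dB → input = 8 + 16 = 24 dBV.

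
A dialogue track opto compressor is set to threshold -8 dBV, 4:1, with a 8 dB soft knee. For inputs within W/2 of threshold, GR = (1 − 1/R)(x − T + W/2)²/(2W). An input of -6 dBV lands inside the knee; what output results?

-7.6875 dBV

x − T + W/2 = -6 − (-8) + 4 = 6.
GR = (1 − 1/4) × 6² / 16 = 0.75 × 36 / 16 = 1.6875 dB.
Output = -6 − 1.6875 = -7.6875 dBV.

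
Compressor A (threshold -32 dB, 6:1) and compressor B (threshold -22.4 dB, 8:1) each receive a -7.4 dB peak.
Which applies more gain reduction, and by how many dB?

A, by 7.375 dB

A: GR = 24.6 − 24.6/6 = 20.5 dB.
B: GR = 15 − 15/8 = 13.125 dB.
Difference: 7.375 dB in favour of A.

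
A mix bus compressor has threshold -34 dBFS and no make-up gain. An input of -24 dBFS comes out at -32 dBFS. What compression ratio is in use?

Input overshoot = -24 − (-34) = 10 dB; output overshoot = -32 − (-34) = 2 dB.
Ratio = 10 / 2 = 5.

5:1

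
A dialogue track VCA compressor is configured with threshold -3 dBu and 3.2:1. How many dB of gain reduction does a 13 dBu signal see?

11 dB

13 dBu exceeds the threshold by 16 dB.
After 3.2:1 compression the overshoot becomes 16/3.2 = 5 dB.
Gain reduction = 16 − 5 = 11 dB.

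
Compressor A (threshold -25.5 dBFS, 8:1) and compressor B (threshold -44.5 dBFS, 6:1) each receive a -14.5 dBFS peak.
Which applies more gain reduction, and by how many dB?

B, by 15.375 dB

A: 11 dB over, compressed to 1.375 dB over, so 9.625 dB of GR.
B: 30 dB over, compressed to 5 dB over, so 25 dB of GR.
B applies 15.375 dB more gain reduction.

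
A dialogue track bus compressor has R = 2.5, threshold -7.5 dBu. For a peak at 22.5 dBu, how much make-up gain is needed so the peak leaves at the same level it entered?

18 dB

The peak compresses to -7.5 + 30/2.5 = 4.5 dBu.
To reach 22.5 dBu requires 22.5 − 4.5 = 18 dB of make-up.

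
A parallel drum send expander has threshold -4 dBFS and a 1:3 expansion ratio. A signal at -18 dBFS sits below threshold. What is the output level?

The input is 14 dB below the -4 dBFS threshold.
A 1:3 expander multiplies undershoot by 3: 14 × 3 = 42 dB below threshold.
Output = -4 − 42 = -46 dBFS.

-46 dBFS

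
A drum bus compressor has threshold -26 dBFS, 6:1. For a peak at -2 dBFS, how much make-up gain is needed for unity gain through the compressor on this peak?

20 dB

Overshoot 24 dB → 24/6 = 4 dB after compression, so the compressed level is -26 + 4 = -22 dBFS.
Make-up = target − compressed = -2 − (-22) = 20 dB.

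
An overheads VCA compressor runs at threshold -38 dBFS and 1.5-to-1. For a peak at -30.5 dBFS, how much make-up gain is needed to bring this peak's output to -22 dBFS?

11 dB

Without make-up, output = threshold + overshoot/1.5 = -38 + 5 = -33 dBFS.
Gap to target: 11 dB.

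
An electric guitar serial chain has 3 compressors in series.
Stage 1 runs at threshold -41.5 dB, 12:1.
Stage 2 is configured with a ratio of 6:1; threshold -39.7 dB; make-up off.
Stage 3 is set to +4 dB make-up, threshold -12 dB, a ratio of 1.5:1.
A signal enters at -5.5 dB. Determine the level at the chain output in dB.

Stage 1: 36 dB above -41.5 dB, reduced 12:1 to 3 dB above → -38.5 dB.
Stage 2: overshoot 1.2 dB → 1.2/6 = 0.2 dB → -39.5 dB.
Stage 3: -39.5 dB is at or below the -12 dB threshold — no compression; make-up brings it to -35.5 dB.

-35.5 dB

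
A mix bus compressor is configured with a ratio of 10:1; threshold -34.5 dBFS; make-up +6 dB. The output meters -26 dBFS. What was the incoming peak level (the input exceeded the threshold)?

-9.5 dBFS

Stripping the +6 dB make-up gives -32 dBFS at the gain stage.
The compressed level sits -32 − (-34.5) = 2.5 dB over threshold.
Input overshoot = R × output overshoot = 25 dB → input = -34.5 + 25 = -9.5 dBFS.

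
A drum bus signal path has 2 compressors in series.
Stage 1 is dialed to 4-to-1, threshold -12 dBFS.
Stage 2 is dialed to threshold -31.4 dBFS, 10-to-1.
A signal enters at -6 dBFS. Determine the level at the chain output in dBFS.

Stage 1: overshoot 6 dB → 6/4 = 1.5 dB → -10.5 dBFS.
Stage 2: -10.5 dBFS is 20.9 dB over -31.4 dBFS; at 10:1 that becomes 2.09 dB over, giving -29.31 dBFS.

-29.31 dBFS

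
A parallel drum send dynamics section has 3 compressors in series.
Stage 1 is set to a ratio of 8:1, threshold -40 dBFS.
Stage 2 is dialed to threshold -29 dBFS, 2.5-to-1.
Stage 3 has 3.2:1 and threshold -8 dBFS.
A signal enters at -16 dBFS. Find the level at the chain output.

Stage 1: -16 dBFS is 24 dB over -40 dBFS; at 8:1 that becomes 3 dB over, giving -37 dBFS.
Stage 2: -37 dBFS is at or below the -29 dBFS threshold — no compression; output -37 dBFS.
Stage 3: -37 dBFS ≤ -8 dBFS, so stage 3 doesn't engage; output -37 dBFS.

-37 dBFS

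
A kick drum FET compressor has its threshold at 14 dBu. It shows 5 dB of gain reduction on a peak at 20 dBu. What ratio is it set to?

Input overshoot = 20 − 14 = 6 dB.
Output overshoot = 6 − 5 = 1 dB.
Ratio = input overshoot / output overshoot = 6 / 1 = 6.

6:1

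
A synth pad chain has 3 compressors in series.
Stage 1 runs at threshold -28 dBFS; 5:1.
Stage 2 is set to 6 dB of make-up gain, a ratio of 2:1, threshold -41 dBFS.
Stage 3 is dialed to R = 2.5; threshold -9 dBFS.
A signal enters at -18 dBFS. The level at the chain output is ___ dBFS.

-27.5 dBFS

Stage 1: overshoot 10 dB → 10/5 = 2 dB → -26 dBFS.
Stage 2: 15 dB above -41 dBFS, reduced 2:1 to 7.5 dB above → -33.5 dBFS; +6 dB make-up → -27.5 dBFS.
Stage 3: below threshold (-27.5 ≤ -9); passes unchanged; output -27.5 dBFS.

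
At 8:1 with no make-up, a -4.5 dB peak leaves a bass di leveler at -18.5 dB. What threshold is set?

-20.5 dB

Gain reduction = -4.5 − (-18.5) = 14 dB; output overshoot = GR / (R − 1) = 14 / 7 = 2 dB.
Threshold = output − output overshoot = -18.5 − 2 = -20.5 dB.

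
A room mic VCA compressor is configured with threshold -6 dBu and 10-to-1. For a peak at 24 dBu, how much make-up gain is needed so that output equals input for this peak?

The peak compresses to -6 + 30/10 = -3 dBu.
To reach 24 dBu requires 24 − (-3) = 27 dB of make-up.

27 dB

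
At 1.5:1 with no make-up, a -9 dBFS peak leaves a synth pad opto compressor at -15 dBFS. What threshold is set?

-27 dBFS

Let T be the threshold. Output overshoot = (input overshoot)/R, so -15 − T = (-9 − T)/1.5.
1.5·(-15 − T) = -9 − T → 0.5·T = -22.5 − (-9) = -13.5.
T = -13.5/0.5 = -27 dBFS.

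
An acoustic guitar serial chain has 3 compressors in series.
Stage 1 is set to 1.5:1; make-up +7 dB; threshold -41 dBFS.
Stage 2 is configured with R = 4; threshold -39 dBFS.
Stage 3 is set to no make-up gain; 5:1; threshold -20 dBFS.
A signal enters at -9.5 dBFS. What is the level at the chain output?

-32.5 dBFS

Stage 1: overshoot 31.5 dB → 31.5/1.5 = 21 dB → -20 dBFS; +7 dB make-up → -13 dBFS.
Stage 2: -13 dBFS is 26 dB over -39 dBFS; at 4:1 that becomes 6.5 dB over, giving -32.5 dBFS.
Stage 3: below threshold (-32.5 ≤ -20); passes unchanged; output -32.5 dBFS.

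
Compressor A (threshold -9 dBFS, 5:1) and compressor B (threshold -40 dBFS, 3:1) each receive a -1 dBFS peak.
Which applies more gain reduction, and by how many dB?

B, by 19.6 dB

A: GR = 8 − 8/5 = 6.4 dB.
B: GR = 39 − 39/3 = 26 dB.
B reduces 19.6 dB more.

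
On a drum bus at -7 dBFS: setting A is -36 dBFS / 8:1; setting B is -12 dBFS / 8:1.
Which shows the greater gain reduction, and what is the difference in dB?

A: 29 dB over, compressed to 3.625 dB over, so 25.375 dB of GR.
B: 5 dB over, compressed to 0.625 dB over, so 4.375 dB of GR.
A applies 21 dB more gain reduction.

A, by 21 dB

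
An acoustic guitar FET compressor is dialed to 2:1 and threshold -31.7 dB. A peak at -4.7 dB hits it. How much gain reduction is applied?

Overshoot = -4.7 − (-31.7) = 27 dB.
After 2:1 compression the overshoot becomes 27/2 = 13.5 dB.
GR = overshoot in − overshoot out = 27 − 13.5 = 13.5 dB.

13.5 dB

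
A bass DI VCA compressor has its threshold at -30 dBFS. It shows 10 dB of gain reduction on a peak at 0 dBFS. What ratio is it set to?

1.5:1

Input overshoot = 0 − (-30) = 30 dB.
Output overshoot = 30 − 10 = 20 dB.
Ratio = input overshoot / output overshoot = 30 / 20 = 1.5.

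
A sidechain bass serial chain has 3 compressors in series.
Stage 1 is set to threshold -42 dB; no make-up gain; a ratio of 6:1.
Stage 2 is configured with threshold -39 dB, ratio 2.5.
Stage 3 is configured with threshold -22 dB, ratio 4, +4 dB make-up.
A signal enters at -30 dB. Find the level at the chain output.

-36 dB

Stage 1: -30 dB is 12 dB over -42 dB; at 6:1 that becomes 2 dB over, giving -40 dB.
Stage 2: -40 dB ≤ -39 dB, so stage 2 doesn't engage; output -40 dB.
Stage 3: below threshold (-40 ≤ -22); passes unchanged; make-up brings it to -36 dB.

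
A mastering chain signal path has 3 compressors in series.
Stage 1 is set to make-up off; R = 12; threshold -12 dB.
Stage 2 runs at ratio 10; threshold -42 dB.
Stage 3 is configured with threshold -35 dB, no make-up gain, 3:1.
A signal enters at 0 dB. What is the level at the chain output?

Stage 1: 0 dB is 12 dB over -12 dB; at 12:1 that becomes 1 dB over, giving -11 dB.
Stage 2: overshoot 31 dB → 31/10 = 3.1 dB → -38.9 dB.
Stage 3: -38.9 dB ≤ -35 dB, so stage 3 doesn't engage; output -38.9 dB.

-38.9 dB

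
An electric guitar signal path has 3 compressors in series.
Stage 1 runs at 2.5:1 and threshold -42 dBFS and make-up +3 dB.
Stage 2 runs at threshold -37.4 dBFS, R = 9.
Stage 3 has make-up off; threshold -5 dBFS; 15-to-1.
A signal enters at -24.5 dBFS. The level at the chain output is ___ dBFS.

Stage 1: -24.5 dBFS is 17.5 dB over -42 dBFS; at 2.5:1 that becomes 7 dB over, giving -35 dBFS; +3 dB make-up → -32 dBFS.
Stage 2: 5.4 dB above -37.4 dBFS, reduced 9:1 to 0.6 dB above → -36.8 dBFS.
Stage 3: -36.8 dBFS is at or below the -5 dBFS threshold — no compression; output -36.8 dBFS.

-36.8 dBFS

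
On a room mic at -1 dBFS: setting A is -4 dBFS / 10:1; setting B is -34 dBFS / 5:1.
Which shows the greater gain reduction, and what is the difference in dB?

B, by 23.7 dB

A: GR = 3 − 3/10 = 2.7 dB.
B: GR = 33 − 33/5 = 26.4 dB.
Difference: 23.7 dB in favour of B.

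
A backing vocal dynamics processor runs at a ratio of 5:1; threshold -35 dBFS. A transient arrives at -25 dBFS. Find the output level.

Overshoot: -25 − (-35) = 10 dB.
At 5:1 the overshoot is divided by 5, leaving 2 dB above threshold.
Output = -35 + 2 = -33 dBFS.

-33 dBFS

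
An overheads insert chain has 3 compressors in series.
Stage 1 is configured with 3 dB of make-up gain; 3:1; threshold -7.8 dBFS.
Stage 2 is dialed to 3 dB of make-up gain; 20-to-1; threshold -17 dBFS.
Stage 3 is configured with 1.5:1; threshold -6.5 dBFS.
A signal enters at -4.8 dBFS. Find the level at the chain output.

Stage 1: overshoot 3 dB → 3/3 = 1 dB → -6.8 dBFS; +3 dB make-up → -3.8 dBFS.
Stage 2: -3.8 dBFS is 13.2 dB over -17 dBFS; at 20:1 that becomes 0.66 dB over, giving -16.34 dBFS; +3 dB make-up → -13.34 dBFS.
Stage 3: -13.34 dBFS is at or below the -6.5 dBFS threshold — no compression; output -13.34 dBFS.

-13.34 dBFS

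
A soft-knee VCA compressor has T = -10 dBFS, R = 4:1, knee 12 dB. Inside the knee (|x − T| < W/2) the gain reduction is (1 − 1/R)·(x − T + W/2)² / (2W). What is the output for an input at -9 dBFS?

x − T + W/2 = -9 − (-10) + 6 = 7.
GR = (1 − 1/4) × 7² / 24 = 0.75 × 49 / 24 = 1.53125 dB.
Output = -9 − 1.53125 = -10.53125 dBFS.

-10.53125 dBFS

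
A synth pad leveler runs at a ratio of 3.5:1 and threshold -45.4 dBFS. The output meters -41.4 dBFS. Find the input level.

-31.4 dBFS

Post-compression overshoot = -41.4 − (-45.4) = 4 dB.
Input overshoot = R × output overshoot = 14 dB → input = -45.4 + 14 = -31.4 dBFS.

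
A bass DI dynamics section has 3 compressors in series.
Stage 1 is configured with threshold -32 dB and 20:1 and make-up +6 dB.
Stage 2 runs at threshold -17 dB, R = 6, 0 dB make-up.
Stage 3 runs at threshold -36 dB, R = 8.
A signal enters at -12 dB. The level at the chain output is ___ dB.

-34.625 dB

Stage 1: -12 dB is 20 dB over -32 dB; at 20:1 that becomes 1 dB over, giving -31 dB; +6 dB make-up → -25 dB.
Stage 2: below threshold (-25 ≤ -17); passes unchanged; output -25 dB.
Stage 3: overshoot 11 dB → 11/8 = 1.375 dB → -34.625 dB.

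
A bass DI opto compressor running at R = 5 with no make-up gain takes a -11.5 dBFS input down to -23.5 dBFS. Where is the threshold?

-26.5 dBFS

Gain reduction = -11.5 − (-23.5) = 12 dB; output overshoot = GR / (R − 1) = 12 / 4 = 3 dB.
Threshold = output − output overshoot = -23.5 − 3 = -26.5 dBFS.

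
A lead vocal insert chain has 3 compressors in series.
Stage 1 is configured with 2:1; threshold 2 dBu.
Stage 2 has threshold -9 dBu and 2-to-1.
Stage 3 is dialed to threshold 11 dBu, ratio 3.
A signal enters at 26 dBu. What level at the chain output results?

2.5 dBu

Stage 1: 24 dB above 2 dBu, reduced 2:1 to 12 dB above → 14 dBu.
Stage 2: 14 dBu is 23 dB over -9 dBu; at 2:1 that becomes 11.5 dB over, giving 2.5 dBu.
Stage 3: 2.5 dBu is at or below the 11 dBu threshold — no compression; output 2.5 dBu.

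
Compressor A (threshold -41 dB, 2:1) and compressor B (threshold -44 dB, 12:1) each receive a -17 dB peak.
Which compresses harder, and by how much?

A: overshoot 24 dB → output overshoot 12 dB → GR 12 dB.
B: overshoot 27 dB → output overshoot 2.25 dB → GR 24.75 dB.
B reduces 12.75 dB more.

B, by 12.75 dB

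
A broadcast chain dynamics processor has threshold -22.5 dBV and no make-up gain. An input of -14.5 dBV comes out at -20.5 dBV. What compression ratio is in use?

4:1

Input overshoot = -14.5 − (-22.5) = 8 dB; output overshoot = -20.5 − (-22.5) = 2 dB.
Ratio = 8 / 2 = 4.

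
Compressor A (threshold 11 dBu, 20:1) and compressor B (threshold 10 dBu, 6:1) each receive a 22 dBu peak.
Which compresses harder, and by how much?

A: 11 dB over, compressed to 0.55 dB over, so 10.45 dB of GR.
B: 12 dB over, compressed to 2 dB over, so 10 dB of GR.
A applies 0.45 dB more gain reduction.

A, by 0.45 dB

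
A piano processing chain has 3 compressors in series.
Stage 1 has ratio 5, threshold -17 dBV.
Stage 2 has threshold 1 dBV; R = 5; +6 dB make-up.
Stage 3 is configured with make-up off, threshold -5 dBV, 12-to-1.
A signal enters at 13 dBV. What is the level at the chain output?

Stage 1: overshoot 30 dB → 30/5 = 6 dB → -11 dBV.
Stage 2: -11 dBV ≤ 1 dBV, so stage 2 doesn't engage; make-up brings it to -5 dBV.
Stage 3: -5 dBV ≤ -5 dBV, so stage 3 doesn't engage; output -5 dBV.

-5 dBV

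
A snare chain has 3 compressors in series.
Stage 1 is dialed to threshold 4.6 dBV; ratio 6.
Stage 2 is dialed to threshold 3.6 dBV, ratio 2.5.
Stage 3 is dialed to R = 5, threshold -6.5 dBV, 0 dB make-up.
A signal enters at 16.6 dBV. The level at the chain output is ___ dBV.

Stage 1: 16.6 dBV is 12 dB over 4.6 dBV; at 6:1 that becomes 2 dB over, giving 6.6 dBV.
Stage 2: 6.6 dBV is 3 dB over 3.6 dBV; at 2.5:1 that becomes 1.2 dB over, giving 4.8 dBV.
Stage 3: 11.3 dB above -6.5 dBV, reduced 5:1 to 2.26 dB above → -4.24 dBV.

-4.24 dBV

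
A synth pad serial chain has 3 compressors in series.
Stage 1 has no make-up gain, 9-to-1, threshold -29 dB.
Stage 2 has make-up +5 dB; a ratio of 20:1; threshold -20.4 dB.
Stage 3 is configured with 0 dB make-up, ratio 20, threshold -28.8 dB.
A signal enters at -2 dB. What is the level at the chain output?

-28.41 dB

Stage 1: overshoot 27 dB → 27/9 = 3 dB → -26 dB.
Stage 2: below threshold (-26 ≤ -20.4); passes unchanged; make-up brings it to -21 dB.
Stage 3: -21 dB is 7.8 dB over -28.8 dB; at 20:1 that becomes 0.39 dB over, giving -28.41 dB.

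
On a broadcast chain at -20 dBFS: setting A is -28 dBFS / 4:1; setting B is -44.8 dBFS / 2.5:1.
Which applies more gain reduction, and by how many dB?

A: overshoot 8 dB → output overshoot 2 dB → GR 6 dB.
B: overshoot 24.8 dB → output overshoot 9.92 dB → GR 14.88 dB.
B applies 8.88 dB more gain reduction.

B, by 8.88 dB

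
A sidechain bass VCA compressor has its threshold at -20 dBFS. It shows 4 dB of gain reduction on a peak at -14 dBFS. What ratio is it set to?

3:1

Input overshoot = -14 − (-20) = 6 dB.
Output overshoot = 6 − 4 = 2 dB.
Ratio = input overshoot / output overshoot = 6 / 2 = 3.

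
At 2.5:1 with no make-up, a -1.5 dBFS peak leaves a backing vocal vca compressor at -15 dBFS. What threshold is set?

Let T be the threshold. Output overshoot = (input overshoot)/R, so -15 − T = (-1.5 − T)/2.5.
2.5·(-15 − T) = -1.5 − T → 1.5·T = -37.5 − (-1.5) = -36.
T = -36/1.5 = -24 dBFS.

-24 dBFS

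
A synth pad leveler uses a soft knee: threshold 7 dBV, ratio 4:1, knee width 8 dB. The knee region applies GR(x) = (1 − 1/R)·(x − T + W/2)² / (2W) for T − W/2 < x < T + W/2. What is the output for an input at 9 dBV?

7.3125 dBV

x − T + W/2 = 9 − 7 + 4 = 6.
GR = (1 − 1/4) × 6² / 16 = 0.75 × 36 / 16 = 1.6875 dB.
Output = 9 − 1.6875 = 7.3125 dBV.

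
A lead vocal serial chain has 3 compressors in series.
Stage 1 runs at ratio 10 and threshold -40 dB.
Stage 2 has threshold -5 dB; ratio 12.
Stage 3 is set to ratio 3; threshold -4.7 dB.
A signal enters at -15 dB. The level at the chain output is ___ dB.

Stage 1: 25 dB above -40 dB, reduced 10:1 to 2.5 dB above → -37.5 dB.
Stage 2: -37.5 dB is at or below the -5 dB threshold — no compression; output -37.5 dB.
Stage 3: -37.5 dB is at or below the -4.7 dB threshold — no compression; output -37.5 dB.

-37.5 dB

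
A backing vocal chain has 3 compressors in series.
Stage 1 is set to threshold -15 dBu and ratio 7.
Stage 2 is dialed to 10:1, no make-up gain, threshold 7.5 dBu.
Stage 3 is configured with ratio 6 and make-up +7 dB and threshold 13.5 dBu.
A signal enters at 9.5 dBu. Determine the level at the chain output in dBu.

Stage 1: 9.5 dBu is 24.5 dB over -15 dBu; at 7:1 that becomes 3.5 dB over, giving -11.5 dBu.
Stage 2: -11.5 dBu ≤ 7.5 dBu, so stage 2 doesn't engage; output -11.5 dBu.
Stage 3: -11.5 dBu ≤ 13.5 dBu, so stage 3 doesn't engage; make-up brings it to -4.5 dBu.

-4.5 dBu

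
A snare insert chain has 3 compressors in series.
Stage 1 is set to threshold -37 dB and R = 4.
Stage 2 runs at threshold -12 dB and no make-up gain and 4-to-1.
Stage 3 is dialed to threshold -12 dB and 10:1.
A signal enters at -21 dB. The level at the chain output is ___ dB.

Stage 1: 16 dB above -37 dB, reduced 4:1 to 4 dB above → -33 dB.
Stage 2: -33 dB ≤ -12 dB, so stage 2 doesn't engage; output -33 dB.
Stage 3: below threshold (-33 ≤ -12); passes unchanged; output -33 dB.

-33 dB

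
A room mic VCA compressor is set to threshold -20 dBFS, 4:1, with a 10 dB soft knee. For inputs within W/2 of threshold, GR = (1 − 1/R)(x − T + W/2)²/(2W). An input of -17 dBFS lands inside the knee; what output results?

-19.4 dBFS

x − T + W/2 = -17 − (-20) + 5 = 8.
GR = (1 − 1/4) × 8² / 20 = 0.75 × 64 / 20 = 2.4 dB.
Output = -17 − 2.4 = -19.4 dBFS.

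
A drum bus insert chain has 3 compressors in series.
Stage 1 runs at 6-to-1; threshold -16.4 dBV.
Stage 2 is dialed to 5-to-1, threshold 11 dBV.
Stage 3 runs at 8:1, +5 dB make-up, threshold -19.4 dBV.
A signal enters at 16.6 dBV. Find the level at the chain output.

Stage 1: 16.6 dBV is 33 dB over -16.4 dBV; at 6:1 that becomes 5.5 dB over, giving -10.9 dBV.
Stage 2: below threshold (-10.9 ≤ 11); passes unchanged; output -10.9 dBV.
Stage 3: -10.9 dBV is 8.5 dB over -19.4 dBV; at 8:1 that becomes 1.0625 dB over, giving -18.3375 dBV; +5 dB make-up → -13.3375 dBV.

-13.3375 dBV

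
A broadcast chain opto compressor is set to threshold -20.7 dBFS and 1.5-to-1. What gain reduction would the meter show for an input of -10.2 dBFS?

Overshoot = -10.2 − (-20.7) = 10.5 dB.
After 1.5:1 compression the overshoot becomes 10.5/1.5 = 7 dB.
GR = overshoot in − overshoot out = 10.5 − 7 = 3.5 dB.

3.5 dB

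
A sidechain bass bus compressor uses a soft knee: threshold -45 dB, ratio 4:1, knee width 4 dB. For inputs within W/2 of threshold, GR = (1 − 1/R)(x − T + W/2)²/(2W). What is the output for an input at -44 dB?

x − T + W/2 = -44 − (-45) + 2 = 3.
GR = (1 − 1/4) × 3² / 8 = 0.75 × 9 / 8 = 0.84375 dB.
Output = -44 − 0.84375 = -44.84375 dB.

-44.84375 dB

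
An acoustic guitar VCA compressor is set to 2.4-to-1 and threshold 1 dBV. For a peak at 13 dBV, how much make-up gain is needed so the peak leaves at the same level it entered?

7 dB

Without make-up, output = threshold + overshoot/2.4 = 1 + 5 = 6 dBV.
Gap to target: 7 dB.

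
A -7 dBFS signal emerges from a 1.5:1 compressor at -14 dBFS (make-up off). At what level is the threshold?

-28 dBFS

Let T be the threshold. Output overshoot = (input overshoot)/R, so -14 − T = (-7 − T)/1.5.
1.5·(-14 − T) = -7 − T → 0.5·T = -21 − (-7) = -14.
T = -14/0.5 = -28 dBFS.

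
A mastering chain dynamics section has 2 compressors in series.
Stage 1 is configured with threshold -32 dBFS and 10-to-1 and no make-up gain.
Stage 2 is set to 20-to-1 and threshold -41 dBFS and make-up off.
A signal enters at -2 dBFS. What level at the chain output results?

Stage 1: overshoot 30 dB → 30/10 = 3 dB → -29 dBFS.
Stage 2: 12 dB above -41 dBFS, reduced 20:1 to 0.6 dB above → -40.4 dBFS.

-40.4 dBFS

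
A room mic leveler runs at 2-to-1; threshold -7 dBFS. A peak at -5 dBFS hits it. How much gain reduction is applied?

1 dB

Overshoot = -5 − (-7) = 2 dB.
After 2:1 compression the overshoot becomes 2/2 = 1 dB.
So the signal is attenuated by 2 − 1 = 1 dB.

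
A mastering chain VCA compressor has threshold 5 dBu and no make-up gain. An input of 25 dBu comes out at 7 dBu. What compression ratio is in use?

10:1

Input overshoot = 25 − 5 = 20 dB; output overshoot = 7 − 5 = 2 dB.
Ratio = 20 / 2 = 10.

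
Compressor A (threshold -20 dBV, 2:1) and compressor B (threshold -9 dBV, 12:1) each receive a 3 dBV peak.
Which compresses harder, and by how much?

A: overshoot 23 dB → output overshoot 11.5 dB → GR 11.5 dB.
B: overshoot 12 dB → output overshoot 1 dB → GR 11 dB.
A reduces 0.5 dB more.

A, by 0.5 dB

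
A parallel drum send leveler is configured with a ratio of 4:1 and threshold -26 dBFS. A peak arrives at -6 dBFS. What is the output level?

Overshoot: -6 − (-26) = 20 dB.
4:1 compression reduces that to 20/4 = 5 dB over.
That puts the output at -21 dBFS.

-21 dBFS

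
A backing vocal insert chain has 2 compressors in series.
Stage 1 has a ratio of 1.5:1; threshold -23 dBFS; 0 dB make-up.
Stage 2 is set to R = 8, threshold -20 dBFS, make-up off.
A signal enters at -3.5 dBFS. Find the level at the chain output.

Stage 1: overshoot 19.5 dB → 19.5/1.5 = 13 dB → -10 dBFS.
Stage 2: -10 dBFS is 10 dB over -20 dBFS; at 8:1 that becomes 1.25 dB over, giving -18.75 dBFS.

-18.75 dBFS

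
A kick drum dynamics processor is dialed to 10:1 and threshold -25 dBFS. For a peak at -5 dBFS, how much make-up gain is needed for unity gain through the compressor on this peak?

18 dB

The peak compresses to -25 + 20/10 = -23 dBFS.
To reach -5 dBFS requires -5 − (-23) = 18 dB of make-up.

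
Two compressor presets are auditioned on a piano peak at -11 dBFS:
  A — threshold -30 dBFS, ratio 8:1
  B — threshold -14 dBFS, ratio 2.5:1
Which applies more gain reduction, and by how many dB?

A: GR = 19 − 19/8 = 16.625 dB.
B: GR = 3 − 3/2.5 = 1.8 dB.
A reduces 14.825 dB more.

A, by 14.825 dB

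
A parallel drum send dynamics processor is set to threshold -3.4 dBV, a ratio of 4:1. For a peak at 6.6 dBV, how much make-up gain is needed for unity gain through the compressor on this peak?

7.5 dB

Overshoot 10 dB → 10/4 = 2.5 dB after compression, so the compressed level is -3.4 + 2.5 = -0.9 dBV.
Make-up = target − compressed = 6.6 − (-0.9) = 7.5 dB.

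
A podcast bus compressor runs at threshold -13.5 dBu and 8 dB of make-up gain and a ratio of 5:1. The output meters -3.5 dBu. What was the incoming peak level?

-3.5 dBu

Remove make-up: -3.5 − 8 = -11.5 dBu.
Post-compression overshoot = -11.5 − (-13.5) = 2 dB.
Undo the ratio: input overshoot = 2 × 5 = 10 dB, giving input = -3.5 dBu.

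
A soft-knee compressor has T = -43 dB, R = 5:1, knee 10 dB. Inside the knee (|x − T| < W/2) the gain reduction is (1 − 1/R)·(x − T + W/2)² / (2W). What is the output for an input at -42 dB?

-43.44 dB

x − T + W/2 = -42 − (-43) + 5 = 6.
GR = (1 − 1/5) × 6² / 20 = 0.8 × 36 / 20 = 1.44 dB.
Output = -42 − 1.44 = -43.44 dB.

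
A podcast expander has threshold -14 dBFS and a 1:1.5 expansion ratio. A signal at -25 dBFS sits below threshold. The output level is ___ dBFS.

-30.5 dBFS

Below threshold, a 1:1.5 expander applies gain = (1.5−1)×(T − x) of attenuation.
(1.5−1) × 11 = 5.5 dB, so output = -25 − 5.5 = -30.5 dBFS.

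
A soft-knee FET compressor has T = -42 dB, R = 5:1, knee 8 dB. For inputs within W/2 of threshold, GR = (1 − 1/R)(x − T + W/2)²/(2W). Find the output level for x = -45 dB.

-45.05 dB

x − T + W/2 = -45 − (-42) + 4 = 1.
GR = (1 − 1/5) × 1² / 16 = 0.8 × 1 / 16 = 0.05 dB.
Output = -45 − 0.05 = -45.05 dB.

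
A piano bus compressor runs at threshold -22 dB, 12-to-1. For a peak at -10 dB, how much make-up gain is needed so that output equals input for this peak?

11 dB

Overshoot 12 dB → 12/12 = 1 dB after compression, so the compressed level is -22 + 1 = -21 dB.
Make-up = target − compressed = -10 − (-21) = 11 dB.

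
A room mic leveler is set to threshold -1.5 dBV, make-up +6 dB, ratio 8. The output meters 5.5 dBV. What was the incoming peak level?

6.5 dBV

Before make-up, the level was 5.5 − 6 = -0.5 dBV.
The compressed level sits -0.5 − (-1.5) = 1 dB over threshold.
Before 8:1 compression the overshoot was 1 × 8 = 8 dB, so input = -1.5 + 8 = 6.5 dBV.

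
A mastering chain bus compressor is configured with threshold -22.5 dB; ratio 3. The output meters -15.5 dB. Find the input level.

Post-compression overshoot = -15.5 − (-22.5) = 7 dB.
Before 3:1 compression the overshoot was 7 × 3 = 21 dB, so input = -22.5 + 21 = -1.5 dB.

-1.5 dB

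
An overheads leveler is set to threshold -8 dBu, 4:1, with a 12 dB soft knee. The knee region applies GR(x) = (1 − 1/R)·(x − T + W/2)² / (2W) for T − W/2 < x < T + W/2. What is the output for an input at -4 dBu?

-7.125 dBu

x − T + W/2 = -4 − (-8) + 6 = 10.
GR = (1 − 1/4) × 10² / 24 = 0.75 × 100 / 24 = 3.125 dB.
Output = -4 − 3.125 = -7.125 dBu.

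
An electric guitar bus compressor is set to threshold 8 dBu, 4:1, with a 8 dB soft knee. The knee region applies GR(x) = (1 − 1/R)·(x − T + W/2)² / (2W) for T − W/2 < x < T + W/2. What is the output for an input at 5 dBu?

4.953125 dBu

x − T + W/2 = 5 − 8 + 4 = 1.
GR = (1 − 1/4) × 1² / 16 = 0.75 × 1 / 16 = 0.046875 dB.
Output = 5 − 0.046875 = 4.953125 dBu.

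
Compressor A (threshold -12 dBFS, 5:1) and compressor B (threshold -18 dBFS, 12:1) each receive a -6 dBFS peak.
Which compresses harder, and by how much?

B, by 6.2 dB

A: 6 dB over, compressed to 1.2 dB over, so 4.8 dB of GR.
B: 12 dB over, compressed to 1 dB over, so 11 dB of GR.
Difference: 6.2 dB in favour of B.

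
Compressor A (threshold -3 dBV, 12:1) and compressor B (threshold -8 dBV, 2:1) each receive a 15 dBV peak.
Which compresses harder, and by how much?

A: overshoot 18 dB → output overshoot 1.5 dB → GR 16.5 dB.
B: overshoot 23 dB → output overshoot 11.5 dB → GR 11.5 dB.
Difference: 5 dB in favour of A.

A, by 5 dB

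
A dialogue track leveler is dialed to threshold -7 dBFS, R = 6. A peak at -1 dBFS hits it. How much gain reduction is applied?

-1 dBFS exceeds the threshold by 6 dB.
A 6:1 ratio leaves 1 dB of that excess.
Gain reduction = 6 − 1 = 5 dB.

5 dB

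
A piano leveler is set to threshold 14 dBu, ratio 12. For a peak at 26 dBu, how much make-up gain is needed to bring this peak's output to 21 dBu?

6 dB

Without make-up, output = threshold + overshoot/12 = 14 + 1 = 15 dBu.
Gap to target: 6 dB.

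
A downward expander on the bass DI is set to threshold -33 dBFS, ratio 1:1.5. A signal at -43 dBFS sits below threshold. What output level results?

-48 dBFS

Below threshold, a 1:1.5 expander applies gain = (1.5−1)×(T − x) of attenuation.
(1.5−1) × 10 = 5 dB, so output = -43 − 5 = -48 dBFS.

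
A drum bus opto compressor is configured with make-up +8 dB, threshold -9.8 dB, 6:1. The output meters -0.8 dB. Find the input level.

Before make-up, the level was -0.8 − 8 = -8.8 dB.
The compressed level sits -8.8 − (-9.8) = 1 dB over threshold.
Before 6:1 compression the overshoot was 1 × 6 = 6 dB, so input = -9.8 + 6 = -3.8 dB.

-3.8 dB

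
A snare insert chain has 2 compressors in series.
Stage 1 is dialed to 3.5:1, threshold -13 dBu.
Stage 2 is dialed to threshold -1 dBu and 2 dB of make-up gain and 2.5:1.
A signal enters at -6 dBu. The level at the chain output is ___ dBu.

Stage 1: -6 dBu is 7 dB over -13 dBu; at 3.5:1 that becomes 2 dB over, giving -11 dBu.
Stage 2: -11 dBu ≤ -1 dBu, so stage 2 doesn't engage; make-up brings it to -9 dBu.

-9 dBu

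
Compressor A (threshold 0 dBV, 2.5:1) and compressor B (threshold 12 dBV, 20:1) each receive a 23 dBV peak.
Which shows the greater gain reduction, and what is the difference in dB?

A: overshoot 23 dB → output overshoot 9.2 dB → GR 13.8 dB.
B: overshoot 11 dB → output overshoot 0.55 dB → GR 10.45 dB.
A applies 3.35 dB more gain reduction.

A, by 3.35 dB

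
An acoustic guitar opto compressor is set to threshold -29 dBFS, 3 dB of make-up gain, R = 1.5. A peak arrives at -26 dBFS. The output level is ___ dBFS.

-24 dBFS

-26 dBFS sits 3 dB over threshold.
1.5:1 compression reduces that to 3/1.5 = 2 dB over.
That puts the output at -27 dBFS; make-up adds 3 dB, giving -24 dBFS.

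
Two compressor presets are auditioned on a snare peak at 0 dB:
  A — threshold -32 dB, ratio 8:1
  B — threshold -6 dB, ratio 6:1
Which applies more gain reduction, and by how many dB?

A: overshoot 32 dB → output overshoot 4 dB → GR 28 dB.
B: overshoot 6 dB → output overshoot 1 dB → GR 5 dB.
A applies 23 dB more gain reduction.

A, by 23 dB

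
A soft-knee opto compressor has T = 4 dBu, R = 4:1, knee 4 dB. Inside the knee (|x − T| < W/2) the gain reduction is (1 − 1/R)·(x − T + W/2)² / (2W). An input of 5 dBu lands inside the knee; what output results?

x − T + W/2 = 5 − 4 + 2 = 3.
GR = (1 − 1/4) × 3² / 8 = 0.75 × 9 / 8 = 0.84375 dB.
Output = 5 − 0.84375 = 4.15625 dBu.

4.15625 dBu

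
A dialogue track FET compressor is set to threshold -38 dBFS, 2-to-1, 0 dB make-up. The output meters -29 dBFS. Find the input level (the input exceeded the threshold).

-20 dBFS

That's 9 dB above the -38 dBFS threshold.
Before 2:1 compression the overshoot was 9 × 2 = 18 dB, so input = -38 + 18 = -20 dBFS.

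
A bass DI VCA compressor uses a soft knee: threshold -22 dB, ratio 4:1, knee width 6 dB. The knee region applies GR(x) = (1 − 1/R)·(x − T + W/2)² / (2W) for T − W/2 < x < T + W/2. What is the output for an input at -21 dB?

x − T + W/2 = -21 − (-22) + 3 = 4.
GR = (1 − 1/4) × 4² / 12 = 0.75 × 16 / 12 = 1 dB.
Output = -21 − 1 = -22 dB.

-22 dB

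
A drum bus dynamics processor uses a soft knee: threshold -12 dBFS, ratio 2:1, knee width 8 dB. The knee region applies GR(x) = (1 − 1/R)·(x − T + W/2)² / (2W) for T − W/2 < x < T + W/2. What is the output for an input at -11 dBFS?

x − T + W/2 = -11 − (-12) + 4 = 5.
GR = (1 − 1/2) × 5² / 16 = 0.5 × 25 / 16 = 0.78125 dB.
Output = -11 − 0.78125 = -11.78125 dBFS.

-11.78125 dBFS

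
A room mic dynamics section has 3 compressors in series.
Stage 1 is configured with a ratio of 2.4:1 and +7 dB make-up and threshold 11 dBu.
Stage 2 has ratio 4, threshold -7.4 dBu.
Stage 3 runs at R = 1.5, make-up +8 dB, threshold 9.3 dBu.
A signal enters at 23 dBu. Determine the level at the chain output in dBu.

Stage 1: overshoot 12 dB → 12/2.4 = 5 dB → 16 dBu; +7 dB make-up → 23 dBu.
Stage 2: 23 dBu is 30.4 dB over -7.4 dBu; at 4:1 that becomes 7.6 dB over, giving 0.2 dBu.
Stage 3: below threshold (0.2 ≤ 9.3); passes unchanged; make-up brings it to 8.2 dBu.

8.2 dBu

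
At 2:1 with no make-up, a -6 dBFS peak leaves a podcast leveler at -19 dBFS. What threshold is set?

-32 dBFS

Let T be the threshold. Output overshoot = (input overshoot)/R, so -19 − T = (-6 − T)/2.
2·(-19 − T) = -6 − T → 1·T = -38 − (-6) = -32.
T = -32/1 = -32 dBFS.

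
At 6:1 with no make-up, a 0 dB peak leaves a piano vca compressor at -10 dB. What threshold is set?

Gain reduction = 0 − (-10) = 10 dB; output overshoot = GR / (R − 1) = 10 / 5 = 2 dB.
Threshold = output − output overshoot = -10 − 2 = -12 dB.

-12 dB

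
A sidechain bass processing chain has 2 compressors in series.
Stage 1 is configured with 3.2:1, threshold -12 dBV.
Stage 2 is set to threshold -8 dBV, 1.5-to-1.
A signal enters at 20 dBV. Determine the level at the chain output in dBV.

Stage 1: overshoot 32 dB → 32/3.2 = 10 dB → -2 dBV.
Stage 2: overshoot 6 dB → 6/1.5 = 4 dB → -4 dBV.

-4 dBV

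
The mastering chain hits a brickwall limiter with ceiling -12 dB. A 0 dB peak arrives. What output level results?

-12 dB

The limiter clamps the peak to its -12 dB ceiling.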